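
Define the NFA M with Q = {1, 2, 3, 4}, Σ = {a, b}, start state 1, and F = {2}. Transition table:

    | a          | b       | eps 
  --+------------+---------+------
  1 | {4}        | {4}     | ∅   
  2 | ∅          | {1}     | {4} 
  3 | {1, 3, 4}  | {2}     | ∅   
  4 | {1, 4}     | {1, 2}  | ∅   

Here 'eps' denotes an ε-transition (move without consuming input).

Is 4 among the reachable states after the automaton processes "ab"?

Start in {1}.
Read 'a': 1→{4}; now {4}.
Read 'b': 4→{1, 2}; union {1, 2}; ε-closure = {1, 2, 4}.
State 4 is in {1, 2, 4}.

Yes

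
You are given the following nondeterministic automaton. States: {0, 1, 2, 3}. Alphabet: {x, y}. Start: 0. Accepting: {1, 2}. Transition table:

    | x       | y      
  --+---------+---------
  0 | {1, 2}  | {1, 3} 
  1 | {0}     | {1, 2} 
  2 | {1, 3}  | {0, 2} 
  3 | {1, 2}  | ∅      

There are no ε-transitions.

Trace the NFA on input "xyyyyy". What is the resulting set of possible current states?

{0, 1, 2, 3}

Start in {0}.
Read 'x': {0} → {1, 2}.
Read 'y': {1, 2} → {0, 1, 2}.
Read 'y': {0, 1, 2} → {0, 1, 2, 3}.
Read 'y': {0, 1, 2, 3} → {0, 1, 2, 3}.
Read 'y': {0, 1, 2, 3} → {0, 1, 2, 3}.
Read 'y': {0, 1, 2, 3} → {0, 1, 2, 3}.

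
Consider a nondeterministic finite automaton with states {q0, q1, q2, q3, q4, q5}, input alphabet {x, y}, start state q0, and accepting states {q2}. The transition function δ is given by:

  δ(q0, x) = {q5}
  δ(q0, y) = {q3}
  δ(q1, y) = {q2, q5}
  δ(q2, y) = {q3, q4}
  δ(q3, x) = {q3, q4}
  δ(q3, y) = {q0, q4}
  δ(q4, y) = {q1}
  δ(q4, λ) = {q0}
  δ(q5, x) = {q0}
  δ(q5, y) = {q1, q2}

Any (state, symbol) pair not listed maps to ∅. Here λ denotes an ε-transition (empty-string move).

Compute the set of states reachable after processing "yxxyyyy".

Start in {q0}.
Read 'y': q0→{q3}; now {q3}.
Read 'x': q3→{q3, q4}; union {q3, q4}; ε-closure = {q0, q3, q4}.
Read 'x': q0→{q5}, q3→{q3, q4}, q4→∅; union {q3, q4, q5}; ε-closure = {q0, q3, q4, q5}.
Read 'y': q0→{q3}, q3→{q0, q4}, q4→{q1}, q5→{q1, q2}; now {q0, q1, q2, q3, q4}.
Read 'y': q0→{q3}, q1→{q2, q5}, q2→{q3, q4}, q3→{q0, q4}, q4→{q1}; now {q0, q1, q2, q3, q4, q5}.
Read 'y': q0→{q3}, q1→{q2, q5}, q2→{q3, q4}, q3→{q0, q4}, q4→{q1}, q5→{q1, q2}; now {q0, q1, q2, q3, q4, q5}.
Read 'y': q0→{q3}, q1→{q2, q5}, q2→{q3, q4}, q3→{q0, q4}, q4→{q1}, q5→{q1, q2}; now {q0, q1, q2, q3, q4, q5}.

{q0, q1, q2, q3, q4, q5}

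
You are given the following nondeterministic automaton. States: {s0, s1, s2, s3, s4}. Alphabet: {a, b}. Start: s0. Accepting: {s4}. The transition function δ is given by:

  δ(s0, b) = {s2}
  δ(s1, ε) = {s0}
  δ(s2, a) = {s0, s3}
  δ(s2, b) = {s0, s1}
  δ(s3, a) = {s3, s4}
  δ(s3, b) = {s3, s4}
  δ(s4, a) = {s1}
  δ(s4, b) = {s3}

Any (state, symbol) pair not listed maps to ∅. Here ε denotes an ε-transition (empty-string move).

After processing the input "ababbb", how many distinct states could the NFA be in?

0

Start in {s0}.
Read 'a': s0→∅; now ∅.
The set is empty and remains empty for the remaining 5 symbols.
That set has 0 states.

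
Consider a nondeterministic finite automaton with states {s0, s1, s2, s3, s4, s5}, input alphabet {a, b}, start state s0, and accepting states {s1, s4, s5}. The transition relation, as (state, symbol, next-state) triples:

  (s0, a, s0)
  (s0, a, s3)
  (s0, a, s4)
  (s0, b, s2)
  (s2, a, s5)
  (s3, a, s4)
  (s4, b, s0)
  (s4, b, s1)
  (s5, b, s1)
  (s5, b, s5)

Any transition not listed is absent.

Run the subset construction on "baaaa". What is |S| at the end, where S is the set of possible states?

Start in {s0}.
Read 'b': s0→{s2}; now {s2}.
Read 'a': s2→{s5}; now {s5}.
Read 'a': s5→∅; now ∅.
The set is empty and remains empty for the remaining 2 symbols.
That set has 0 states.

0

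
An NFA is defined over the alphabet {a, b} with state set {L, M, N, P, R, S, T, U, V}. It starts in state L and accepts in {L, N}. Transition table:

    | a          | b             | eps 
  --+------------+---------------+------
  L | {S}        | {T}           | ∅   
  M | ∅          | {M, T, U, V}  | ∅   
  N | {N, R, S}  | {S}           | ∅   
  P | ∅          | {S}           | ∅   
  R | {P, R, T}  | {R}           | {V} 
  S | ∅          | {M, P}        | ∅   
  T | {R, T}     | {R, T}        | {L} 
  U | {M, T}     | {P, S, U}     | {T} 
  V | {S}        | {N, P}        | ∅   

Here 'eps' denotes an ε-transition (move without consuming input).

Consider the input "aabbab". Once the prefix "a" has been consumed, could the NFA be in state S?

Yes

Start in {L}.
Read 'a': L→{S}; now {S}.
State S is in {S}.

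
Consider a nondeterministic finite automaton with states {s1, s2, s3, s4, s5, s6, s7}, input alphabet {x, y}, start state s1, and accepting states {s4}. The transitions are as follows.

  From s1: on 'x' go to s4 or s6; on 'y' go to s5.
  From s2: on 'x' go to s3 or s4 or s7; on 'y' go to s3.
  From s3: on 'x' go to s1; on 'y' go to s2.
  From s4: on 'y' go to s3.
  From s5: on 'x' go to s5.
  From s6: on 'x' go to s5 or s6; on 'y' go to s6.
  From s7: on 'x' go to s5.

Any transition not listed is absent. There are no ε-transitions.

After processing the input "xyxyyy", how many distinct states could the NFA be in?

Start in {s1}.
Read 'x': {s1} → {s4, s6}.
Read 'y': {s4, s6} → {s3, s6}.
Read 'x': {s3, s6} → {s1, s5, s6}.
Read 'y': {s1, s5, s6} → {s5, s6}.
Read 'y': {s5, s6} → {s6}.
Read 'y': {s6} → {s6}.
That set has 1 state.

1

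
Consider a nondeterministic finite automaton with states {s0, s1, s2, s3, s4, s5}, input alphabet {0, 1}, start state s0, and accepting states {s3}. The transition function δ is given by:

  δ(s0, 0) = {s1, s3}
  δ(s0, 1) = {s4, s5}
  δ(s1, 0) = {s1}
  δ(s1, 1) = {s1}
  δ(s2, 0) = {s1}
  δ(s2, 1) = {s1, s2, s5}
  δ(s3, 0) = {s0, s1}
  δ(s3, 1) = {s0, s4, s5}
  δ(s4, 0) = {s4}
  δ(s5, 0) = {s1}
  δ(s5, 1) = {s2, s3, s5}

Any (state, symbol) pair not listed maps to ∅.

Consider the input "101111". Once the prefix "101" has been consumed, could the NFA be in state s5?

Start in {s0}.
Read '1': s0→{s4, s5}; now {s4, s5}.
Read '0': s4→{s4}, s5→{s1}; now {s1, s4}.
Read '1': s1→{s1}, s4→∅; now {s1}.
State s5 is not in {s1}.

No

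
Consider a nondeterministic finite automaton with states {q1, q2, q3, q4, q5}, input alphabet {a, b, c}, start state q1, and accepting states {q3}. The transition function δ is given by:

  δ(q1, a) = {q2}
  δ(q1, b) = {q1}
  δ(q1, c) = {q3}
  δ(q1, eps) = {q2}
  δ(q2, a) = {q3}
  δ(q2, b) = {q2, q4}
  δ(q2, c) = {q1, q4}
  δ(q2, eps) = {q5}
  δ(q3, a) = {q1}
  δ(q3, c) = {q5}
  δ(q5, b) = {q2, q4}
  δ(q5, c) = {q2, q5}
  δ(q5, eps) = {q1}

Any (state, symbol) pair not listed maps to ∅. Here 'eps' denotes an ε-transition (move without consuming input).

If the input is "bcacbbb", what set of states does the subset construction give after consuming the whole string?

Start: ε-closure({q1}) = {q1, q2, q5}.
Read 'b': q1→{q1}, q2→{q2, q4}, q5→{q2, q4}; union {q1, q2, q4}; ε-closure = {q1, q2, q4, q5}.
Read 'c': q1→{q3}, q2→{q1, q4}, q4→∅, q5→{q2, q5}; now {q1, q2, q3, q4, q5}.
Read 'a': q1→{q2}, q2→{q3}, q3→{q1}, q4→∅, q5→∅; union {q1, q2, q3}; ε-closure = {q1, q2, q3, q5}.
Read 'c': q1→{q3}, q2→{q1, q4}, q3→{q5}, q5→{q2, q5}; now {q1, q2, q3, q4, q5}.
Read 'b': q1→{q1}, q2→{q2, q4}, q3→∅, q4→∅, q5→{q2, q4}; union {q1, q2, q4}; ε-closure = {q1, q2, q4, q5}.
Read 'b': q1→{q1}, q2→{q2, q4}, q4→∅, q5→{q2, q4}; union {q1, q2, q4}; ε-closure = {q1, q2, q4, q5}.
Read 'b': q1→{q1}, q2→{q2, q4}, q4→∅, q5→{q2, q4}; union {q1, q2, q4}; ε-closure = {q1, q2, q4, q5}.

{q1, q2, q4, q5}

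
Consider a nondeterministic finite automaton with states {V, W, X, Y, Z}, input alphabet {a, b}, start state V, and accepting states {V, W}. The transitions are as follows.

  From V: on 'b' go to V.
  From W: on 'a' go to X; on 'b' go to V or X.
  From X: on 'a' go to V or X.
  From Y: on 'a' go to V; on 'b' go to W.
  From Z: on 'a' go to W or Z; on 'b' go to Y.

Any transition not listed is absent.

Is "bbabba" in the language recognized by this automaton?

Start in {V}.
Read 'b': {V} → {V}.
Read 'b': {V} → {V}.
Read 'a': {V} → ∅.
The set is empty and remains empty for the remaining 3 symbols.
The final set ∅ contains no accepting state.

No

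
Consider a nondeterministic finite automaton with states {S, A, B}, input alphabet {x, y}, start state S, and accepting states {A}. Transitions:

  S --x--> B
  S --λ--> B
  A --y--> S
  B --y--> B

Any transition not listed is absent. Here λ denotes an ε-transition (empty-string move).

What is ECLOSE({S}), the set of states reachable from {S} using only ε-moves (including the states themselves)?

Begin with {S}.
ε-move S → B; add B.

{S, B}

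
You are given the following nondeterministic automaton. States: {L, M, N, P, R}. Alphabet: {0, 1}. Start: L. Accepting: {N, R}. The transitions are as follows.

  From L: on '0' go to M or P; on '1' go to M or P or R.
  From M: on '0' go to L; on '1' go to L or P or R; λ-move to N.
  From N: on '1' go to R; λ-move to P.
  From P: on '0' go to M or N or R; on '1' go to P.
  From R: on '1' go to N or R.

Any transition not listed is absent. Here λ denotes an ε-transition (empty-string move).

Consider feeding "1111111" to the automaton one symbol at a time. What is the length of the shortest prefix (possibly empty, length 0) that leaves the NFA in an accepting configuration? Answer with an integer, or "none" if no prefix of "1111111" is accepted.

1

Start in {L}.
Read '1': L→{M, P, R}; union {M, P, R}; ε-closure = {M, N, P, R}.
None of the earlier sets intersect F, but {M, N, P, R} does.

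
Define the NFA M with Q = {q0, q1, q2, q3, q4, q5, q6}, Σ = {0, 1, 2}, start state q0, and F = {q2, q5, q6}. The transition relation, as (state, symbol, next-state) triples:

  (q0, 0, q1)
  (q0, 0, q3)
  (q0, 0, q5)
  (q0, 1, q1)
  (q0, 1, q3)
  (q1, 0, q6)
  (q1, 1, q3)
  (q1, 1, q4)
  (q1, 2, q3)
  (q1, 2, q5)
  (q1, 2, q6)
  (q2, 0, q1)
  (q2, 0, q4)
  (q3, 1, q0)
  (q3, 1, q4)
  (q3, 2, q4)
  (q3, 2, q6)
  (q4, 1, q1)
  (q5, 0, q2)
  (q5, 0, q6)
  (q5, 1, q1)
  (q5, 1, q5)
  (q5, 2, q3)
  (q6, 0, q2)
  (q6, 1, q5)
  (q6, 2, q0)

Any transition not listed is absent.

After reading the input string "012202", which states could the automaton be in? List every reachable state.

{q3, q4, q5, q6}

Start in {q0}.
Read '0': {q0} → {q1, q3, q5}.
Read '1': {q1, q3, q5} → {q0, q1, q3, q4, q5}.
Read '2': {q0, q1, q3, q4, q5} → {q3, q4, q5, q6}.
Read '2': {q3, q4, q5, q6} → {q0, q3, q4, q6}.
Read '0': {q0, q3, q4, q6} → {q1, q2, q3, q5}.
Read '2': {q1, q2, q3, q5} → {q3, q4, q5, q6}.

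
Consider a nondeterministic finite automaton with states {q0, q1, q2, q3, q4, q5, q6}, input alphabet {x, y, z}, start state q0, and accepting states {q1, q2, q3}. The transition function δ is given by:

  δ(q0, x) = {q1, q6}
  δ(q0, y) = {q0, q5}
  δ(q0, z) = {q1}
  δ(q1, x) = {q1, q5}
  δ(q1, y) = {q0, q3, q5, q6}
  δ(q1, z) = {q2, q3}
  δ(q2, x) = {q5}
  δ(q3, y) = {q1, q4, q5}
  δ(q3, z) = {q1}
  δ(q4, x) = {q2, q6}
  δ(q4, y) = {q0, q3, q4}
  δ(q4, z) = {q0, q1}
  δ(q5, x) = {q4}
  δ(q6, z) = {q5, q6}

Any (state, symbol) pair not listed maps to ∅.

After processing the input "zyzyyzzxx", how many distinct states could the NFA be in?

Start in {q0}.
Read 'z': {q0} → {q1}.
Read 'y': {q1} → {q0, q3, q5, q6}.
Read 'z': {q0, q3, q5, q6} → {q1, q5, q6}.
Read 'y': {q1, q5, q6} → {q0, q3, q5, q6}.
Read 'y': {q0, q3, q5, q6} → {q0, q1, q4, q5}.
Read 'z': {q0, q1, q4, q5} → {q0, q1, q2, q3}.
Read 'z': {q0, q1, q2, q3} → {q1, q2, q3}.
Read 'x': {q1, q2, q3} → {q1, q5}.
Read 'x': {q1, q5} → {q1, q4, q5}.
That set has 3 states.

3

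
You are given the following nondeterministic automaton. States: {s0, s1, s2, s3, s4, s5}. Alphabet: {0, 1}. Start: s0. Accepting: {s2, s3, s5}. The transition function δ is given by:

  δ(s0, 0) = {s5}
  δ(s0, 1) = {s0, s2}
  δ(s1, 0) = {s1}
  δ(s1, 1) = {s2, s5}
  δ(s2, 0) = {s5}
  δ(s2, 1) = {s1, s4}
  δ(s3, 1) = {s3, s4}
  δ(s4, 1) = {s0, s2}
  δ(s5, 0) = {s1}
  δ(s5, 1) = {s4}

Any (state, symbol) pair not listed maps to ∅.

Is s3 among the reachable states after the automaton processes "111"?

No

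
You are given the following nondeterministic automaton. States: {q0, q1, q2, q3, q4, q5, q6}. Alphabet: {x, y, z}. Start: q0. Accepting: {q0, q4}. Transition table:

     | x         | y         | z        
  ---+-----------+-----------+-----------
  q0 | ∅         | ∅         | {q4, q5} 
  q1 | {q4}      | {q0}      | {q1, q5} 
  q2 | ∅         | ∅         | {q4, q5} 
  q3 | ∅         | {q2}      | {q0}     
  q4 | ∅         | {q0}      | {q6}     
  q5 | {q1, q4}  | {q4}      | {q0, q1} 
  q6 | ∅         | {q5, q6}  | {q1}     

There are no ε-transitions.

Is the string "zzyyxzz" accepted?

Start in {q0}.
Read 'z': {q0} → {q4, q5}.
Read 'z': {q4, q5} → {q0, q1, q6}.
Read 'y': {q0, q1, q6} → {q0, q5, q6}.
Read 'y': {q0, q5, q6} → {q4, q5, q6}.
Read 'x': {q4, q5, q6} → {q1, q4}.
Read 'z': {q1, q4} → {q1, q5, q6}.
Read 'z': {q1, q5, q6} → {q0, q1, q5}.
The final set {q0, q1, q5} contains the accepting state q0.

Yes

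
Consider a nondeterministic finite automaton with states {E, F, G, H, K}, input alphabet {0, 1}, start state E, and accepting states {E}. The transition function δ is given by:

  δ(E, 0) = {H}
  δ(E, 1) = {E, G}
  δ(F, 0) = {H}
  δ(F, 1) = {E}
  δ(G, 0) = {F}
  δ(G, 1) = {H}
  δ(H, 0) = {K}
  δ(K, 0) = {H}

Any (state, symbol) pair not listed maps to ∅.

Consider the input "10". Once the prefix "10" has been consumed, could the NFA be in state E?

No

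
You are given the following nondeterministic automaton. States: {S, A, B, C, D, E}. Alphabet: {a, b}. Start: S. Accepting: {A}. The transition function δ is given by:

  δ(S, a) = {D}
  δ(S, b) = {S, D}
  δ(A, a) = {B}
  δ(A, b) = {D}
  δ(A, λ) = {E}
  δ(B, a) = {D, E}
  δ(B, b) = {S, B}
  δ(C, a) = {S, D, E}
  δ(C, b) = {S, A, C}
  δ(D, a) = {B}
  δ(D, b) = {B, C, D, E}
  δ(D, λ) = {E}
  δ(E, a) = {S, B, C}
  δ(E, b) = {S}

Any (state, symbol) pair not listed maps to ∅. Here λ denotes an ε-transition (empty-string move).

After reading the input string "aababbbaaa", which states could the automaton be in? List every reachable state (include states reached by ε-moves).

Start in {S}.
Read 'a': {S} → {D, E}.
Read 'a': {D, E} → {S, B, C}.
Read 'b': {S, B, C} → {S, A, B, C, D, E}.
Read 'a': {S, A, B, C, D, E} → {S, B, C, D, E}.
Read 'b': {S, B, C, D, E} → {S, A, B, C, D, E}.
Read 'b': {S, A, B, C, D, E} → {S, A, B, C, D, E}.
Read 'b': {S, A, B, C, D, E} → {S, A, B, C, D, E}.
Read 'a': {S, A, B, C, D, E} → {S, B, C, D, E}.
Read 'a': {S, B, C, D, E} → {S, B, C, D, E}.
Read 'a': {S, B, C, D, E} → {S, B, C, D, E}.

{S, B, C, D, E}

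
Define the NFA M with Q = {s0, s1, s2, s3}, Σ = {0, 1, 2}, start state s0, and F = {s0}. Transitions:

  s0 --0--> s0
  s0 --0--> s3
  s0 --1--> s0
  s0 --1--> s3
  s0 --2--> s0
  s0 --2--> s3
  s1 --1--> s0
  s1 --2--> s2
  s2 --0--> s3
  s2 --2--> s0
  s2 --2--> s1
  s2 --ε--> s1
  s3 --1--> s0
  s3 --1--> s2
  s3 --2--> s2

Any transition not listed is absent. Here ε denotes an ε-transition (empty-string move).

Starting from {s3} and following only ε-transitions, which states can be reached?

{s3}

Begin with {s3}.
No ε-moves leave this set, so the closure equals the set itself.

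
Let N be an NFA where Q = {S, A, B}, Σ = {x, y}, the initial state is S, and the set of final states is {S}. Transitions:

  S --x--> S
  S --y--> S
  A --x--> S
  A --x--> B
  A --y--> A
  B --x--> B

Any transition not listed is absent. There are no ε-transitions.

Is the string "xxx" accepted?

Start in {S}.
Read 'x': S→{S}; now {S}.
Read 'x': S→{S}; now {S}.
Read 'x': S→{S}; now {S}.
The final set {S} contains the accepting state S.

Yes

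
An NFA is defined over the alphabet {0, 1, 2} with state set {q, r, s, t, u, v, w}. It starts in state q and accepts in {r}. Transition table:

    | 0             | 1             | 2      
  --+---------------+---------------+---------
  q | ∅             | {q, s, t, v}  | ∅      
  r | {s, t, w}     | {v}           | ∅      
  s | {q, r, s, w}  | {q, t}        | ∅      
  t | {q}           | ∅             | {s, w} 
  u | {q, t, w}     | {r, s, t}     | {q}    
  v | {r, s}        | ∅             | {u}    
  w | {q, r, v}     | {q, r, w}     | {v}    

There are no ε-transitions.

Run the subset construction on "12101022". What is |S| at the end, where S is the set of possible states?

3

Start in {q}.
Read '1': q→{q, s, t, v}; now {q, s, t, v}.
Read '2': q→∅, s→∅, t→{s, w}, v→{u}; now {s, u, w}.
Read '1': s→{q, t}, u→{r, s, t}, w→{q, r, w}; now {q, r, s, t, w}.
Read '0': q→∅, r→{s, t, w}, s→{q, r, s, w}, t→{q}, w→{q, r, v}; now {q, r, s, t, v, w}.
Read '1': q→{q, s, t, v}, r→{v}, s→{q, t}, t→∅, v→∅, w→{q, r, w}; now {q, r, s, t, v, w}.
Read '0': q→∅, r→{s, t, w}, s→{q, r, s, w}, t→{q}, v→{r, s}, w→{q, r, v}; now {q, r, s, t, v, w}.
Read '2': q→∅, r→∅, s→∅, t→{s, w}, v→{u}, w→{v}; now {s, u, v, w}.
Read '2': s→∅, u→{q}, v→{u}, w→{v}; now {q, u, v}.
That set has 3 states.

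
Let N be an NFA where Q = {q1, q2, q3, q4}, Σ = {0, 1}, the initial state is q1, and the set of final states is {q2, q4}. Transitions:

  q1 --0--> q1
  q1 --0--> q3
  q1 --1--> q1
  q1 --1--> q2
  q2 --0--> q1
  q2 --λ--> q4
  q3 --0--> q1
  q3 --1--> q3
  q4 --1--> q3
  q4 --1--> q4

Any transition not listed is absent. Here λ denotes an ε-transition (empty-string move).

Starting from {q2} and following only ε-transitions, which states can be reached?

Begin with {q2}.
ε-move q2 → q4; add q4.

{q2, q4}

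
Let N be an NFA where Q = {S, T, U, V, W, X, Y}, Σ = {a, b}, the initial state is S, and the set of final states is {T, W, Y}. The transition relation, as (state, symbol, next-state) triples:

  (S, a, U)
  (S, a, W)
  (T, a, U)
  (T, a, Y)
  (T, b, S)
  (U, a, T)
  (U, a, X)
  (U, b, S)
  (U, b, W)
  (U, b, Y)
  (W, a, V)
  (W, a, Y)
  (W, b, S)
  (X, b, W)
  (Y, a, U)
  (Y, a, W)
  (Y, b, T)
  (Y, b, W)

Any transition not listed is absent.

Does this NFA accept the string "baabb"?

No

Start in {S}.
Read 'b': {S} → ∅.
The set is empty and remains empty for the remaining 4 symbols.
The final set ∅ contains no accepting state.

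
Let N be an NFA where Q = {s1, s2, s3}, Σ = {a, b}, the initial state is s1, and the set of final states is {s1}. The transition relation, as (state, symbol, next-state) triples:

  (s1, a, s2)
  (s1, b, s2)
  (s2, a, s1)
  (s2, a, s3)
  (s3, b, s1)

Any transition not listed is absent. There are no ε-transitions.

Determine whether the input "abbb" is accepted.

No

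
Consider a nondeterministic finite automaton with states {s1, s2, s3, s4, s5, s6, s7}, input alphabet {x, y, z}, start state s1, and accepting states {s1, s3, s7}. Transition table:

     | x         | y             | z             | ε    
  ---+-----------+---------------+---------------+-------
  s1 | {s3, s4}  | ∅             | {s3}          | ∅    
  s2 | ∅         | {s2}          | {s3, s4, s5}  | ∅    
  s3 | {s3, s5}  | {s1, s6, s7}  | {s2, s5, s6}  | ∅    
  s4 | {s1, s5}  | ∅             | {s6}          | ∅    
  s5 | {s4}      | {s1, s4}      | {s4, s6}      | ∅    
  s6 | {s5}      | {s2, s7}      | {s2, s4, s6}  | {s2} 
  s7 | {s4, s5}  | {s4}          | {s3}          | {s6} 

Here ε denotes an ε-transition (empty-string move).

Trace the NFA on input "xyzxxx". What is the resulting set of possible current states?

Start in {s1}.
Read 'x': s1→{s3, s4}; now {s3, s4}.
Read 'y': s3→{s1, s6, s7}, s4→∅; union {s1, s6, s7}; ε-closure = {s1, s2, s6, s7}.
Read 'z': s1→{s3}, s2→{s3, s4, s5}, s6→{s2, s4, s6}, s7→{s3}; now {s2, s3, s4, s5, s6}.
Read 'x': s2→∅, s3→{s3, s5}, s4→{s1, s5}, s5→{s4}, s6→{s5}; now {s1, s3, s4, s5}.
Read 'x': s1→{s3, s4}, s3→{s3, s5}, s4→{s1, s5}, s5→{s4}; now {s1, s3, s4, s5}.
Read 'x': s1→{s3, s4}, s3→{s3, s5}, s4→{s1, s5}, s5→{s4}; now {s1, s3, s4, s5}.

{s1, s3, s4, s5}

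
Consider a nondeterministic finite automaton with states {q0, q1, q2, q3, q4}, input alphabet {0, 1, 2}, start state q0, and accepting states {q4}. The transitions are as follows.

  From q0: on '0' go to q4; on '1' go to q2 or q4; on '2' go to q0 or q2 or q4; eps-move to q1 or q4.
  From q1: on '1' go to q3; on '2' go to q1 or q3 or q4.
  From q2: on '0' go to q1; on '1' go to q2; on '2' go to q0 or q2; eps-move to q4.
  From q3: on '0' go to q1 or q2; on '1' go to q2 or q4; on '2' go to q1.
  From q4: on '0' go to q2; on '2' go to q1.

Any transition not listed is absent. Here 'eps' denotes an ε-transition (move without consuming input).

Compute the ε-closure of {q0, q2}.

Begin with {q0, q2}.
ε-move q0 → q1; add q1.
ε-move q0 → q4; add q4.

{q0, q1, q2, q4}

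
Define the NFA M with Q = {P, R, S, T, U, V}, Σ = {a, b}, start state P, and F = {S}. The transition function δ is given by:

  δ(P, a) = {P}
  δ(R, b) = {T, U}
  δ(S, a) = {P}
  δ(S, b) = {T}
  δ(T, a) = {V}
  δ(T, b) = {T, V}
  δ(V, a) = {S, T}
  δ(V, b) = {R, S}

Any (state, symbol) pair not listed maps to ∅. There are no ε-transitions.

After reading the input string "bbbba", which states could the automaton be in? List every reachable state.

∅

Start in {P}.
Read 'b': P→∅; now ∅.
The set is empty and remains empty for the remaining 4 symbols.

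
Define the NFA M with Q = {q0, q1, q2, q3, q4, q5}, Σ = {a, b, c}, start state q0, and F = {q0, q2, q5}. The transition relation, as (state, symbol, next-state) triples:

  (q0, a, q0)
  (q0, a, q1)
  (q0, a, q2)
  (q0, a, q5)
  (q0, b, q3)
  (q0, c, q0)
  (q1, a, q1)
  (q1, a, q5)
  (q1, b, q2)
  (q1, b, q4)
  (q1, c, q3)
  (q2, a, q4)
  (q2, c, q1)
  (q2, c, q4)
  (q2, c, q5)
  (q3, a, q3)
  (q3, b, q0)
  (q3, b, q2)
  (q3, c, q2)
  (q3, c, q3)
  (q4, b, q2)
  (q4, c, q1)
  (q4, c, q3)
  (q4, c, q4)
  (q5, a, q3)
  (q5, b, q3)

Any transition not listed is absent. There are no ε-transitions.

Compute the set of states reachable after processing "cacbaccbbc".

Start in {q0}.
Read 'c': {q0} → {q0}.
Read 'a': {q0} → {q0, q1, q2, q5}.
Read 'c': {q0, q1, q2, q5} → {q0, q1, q3, q4, q5}.
Read 'b': {q0, q1, q3, q4, q5} → {q0, q2, q3, q4}.
Read 'a': {q0, q2, q3, q4} → {q0, q1, q2, q3, q4, q5}.
Read 'c': {q0, q1, q2, q3, q4, q5} → {q0, q1, q2, q3, q4, q5}.
Read 'c': {q0, q1, q2, q3, q4, q5} → {q0, q1, q2, q3, q4, q5}.
Read 'b': {q0, q1, q2, q3, q4, q5} → {q0, q2, q3, q4}.
Read 'b': {q0, q2, q3, q4} → {q0, q2, q3}.
Read 'c': {q0, q2, q3} → {q0, q1, q2, q3, q4, q5}.

{q0, q1, q2, q3, q4, q5}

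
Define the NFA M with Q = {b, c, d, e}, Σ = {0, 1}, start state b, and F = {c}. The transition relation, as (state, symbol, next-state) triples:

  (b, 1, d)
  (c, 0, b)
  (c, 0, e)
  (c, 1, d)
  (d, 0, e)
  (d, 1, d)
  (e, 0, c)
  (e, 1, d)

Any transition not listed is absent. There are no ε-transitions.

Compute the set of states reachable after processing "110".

Start in {b}.
Read '1': {b} → {d}.
Read '1': {d} → {d}.
Read '0': {d} → {e}.

{e}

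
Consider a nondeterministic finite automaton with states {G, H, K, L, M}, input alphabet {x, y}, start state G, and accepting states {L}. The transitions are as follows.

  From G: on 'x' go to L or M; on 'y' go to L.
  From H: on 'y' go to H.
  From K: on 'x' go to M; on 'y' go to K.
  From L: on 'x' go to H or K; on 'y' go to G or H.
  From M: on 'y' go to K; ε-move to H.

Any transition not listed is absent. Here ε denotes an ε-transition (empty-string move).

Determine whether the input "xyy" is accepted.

Start in {G}.
Read 'x': G→{L, M}; union {L, M}; ε-closure = {H, L, M}.
Read 'y': H→{H}, L→{G, H}, M→{K}; now {G, H, K}.
Read 'y': G→{L}, H→{H}, K→{K}; now {H, K, L}.
The final set {H, K, L} contains the accepting state L.

Yes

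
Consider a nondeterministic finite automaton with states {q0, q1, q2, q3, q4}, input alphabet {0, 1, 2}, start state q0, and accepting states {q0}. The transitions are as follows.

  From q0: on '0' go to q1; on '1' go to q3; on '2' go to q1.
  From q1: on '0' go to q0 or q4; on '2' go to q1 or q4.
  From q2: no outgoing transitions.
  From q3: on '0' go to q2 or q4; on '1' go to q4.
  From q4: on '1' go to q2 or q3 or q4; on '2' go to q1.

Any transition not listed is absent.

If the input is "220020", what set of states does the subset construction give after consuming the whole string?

Start in {q0}.
Read '2': q0→{q1}; now {q1}.
Read '2': q1→{q1, q4}; now {q1, q4}.
Read '0': q1→{q0, q4}, q4→∅; now {q0, q4}.
Read '0': q0→{q1}, q4→∅; now {q1}.
Read '2': q1→{q1, q4}; now {q1, q4}.
Read '0': q1→{q0, q4}, q4→∅; now {q0, q4}.

{q0, q4}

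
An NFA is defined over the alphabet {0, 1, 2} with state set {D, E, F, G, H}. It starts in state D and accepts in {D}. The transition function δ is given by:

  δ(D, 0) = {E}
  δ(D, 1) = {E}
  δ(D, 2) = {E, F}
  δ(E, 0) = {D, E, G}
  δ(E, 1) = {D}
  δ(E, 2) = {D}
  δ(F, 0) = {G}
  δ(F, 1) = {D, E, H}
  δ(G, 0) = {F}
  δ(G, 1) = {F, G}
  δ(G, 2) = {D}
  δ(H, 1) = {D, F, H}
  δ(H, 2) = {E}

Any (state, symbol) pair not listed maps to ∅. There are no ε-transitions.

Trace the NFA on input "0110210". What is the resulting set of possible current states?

{D, E, G}

Start in {D}.
Read '0': D→{E}; now {E}.
Read '1': E→{D}; now {D}.
Read '1': D→{E}; now {E}.
Read '0': E→{D, E, G}; now {D, E, G}.
Read '2': D→{E, F}, E→{D}, G→{D}; now {D, E, F}.
Read '1': D→{E}, E→{D}, F→{D, E, H}; now {D, E, H}.
Read '0': D→{E}, E→{D, E, G}, H→∅; now {D, E, G}.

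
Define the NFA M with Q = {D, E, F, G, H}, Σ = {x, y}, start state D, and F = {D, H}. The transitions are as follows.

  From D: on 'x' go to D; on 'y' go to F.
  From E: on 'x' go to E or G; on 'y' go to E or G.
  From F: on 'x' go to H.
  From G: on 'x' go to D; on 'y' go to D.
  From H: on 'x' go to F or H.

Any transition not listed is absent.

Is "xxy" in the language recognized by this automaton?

Start in {D}.
Read 'x': D→{D}; now {D}.
Read 'x': D→{D}; now {D}.
Read 'y': D→{F}; now {F}.
The final set {F} contains no accepting state.

No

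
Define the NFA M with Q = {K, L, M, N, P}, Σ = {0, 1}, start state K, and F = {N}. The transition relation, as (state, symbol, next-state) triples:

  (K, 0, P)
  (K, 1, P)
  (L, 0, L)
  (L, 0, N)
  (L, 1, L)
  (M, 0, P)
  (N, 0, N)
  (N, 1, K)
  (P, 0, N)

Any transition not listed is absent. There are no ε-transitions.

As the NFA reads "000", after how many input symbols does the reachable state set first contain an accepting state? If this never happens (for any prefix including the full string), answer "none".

2

Start in {K}.
Read '0': K→{P}; now {P}.
Read '0': P→{N}; now {N}.
None of the earlier sets intersect F, but {N} does.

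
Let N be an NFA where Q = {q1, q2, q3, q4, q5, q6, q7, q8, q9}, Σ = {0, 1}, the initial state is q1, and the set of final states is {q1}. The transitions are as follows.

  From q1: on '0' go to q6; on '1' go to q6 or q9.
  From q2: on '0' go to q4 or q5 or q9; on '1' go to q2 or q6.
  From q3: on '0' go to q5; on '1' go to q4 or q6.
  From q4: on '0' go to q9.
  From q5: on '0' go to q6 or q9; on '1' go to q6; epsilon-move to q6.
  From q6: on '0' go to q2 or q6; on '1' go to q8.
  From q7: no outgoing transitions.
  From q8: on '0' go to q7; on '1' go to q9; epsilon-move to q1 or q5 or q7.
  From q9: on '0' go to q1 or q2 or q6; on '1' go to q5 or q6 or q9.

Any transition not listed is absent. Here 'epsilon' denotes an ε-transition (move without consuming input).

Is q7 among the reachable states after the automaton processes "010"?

Start in {q1}.
Read '0': {q1} → {q6}.
Read '1': {q6} → {q1, q5, q6, q7, q8}.
Read '0': {q1, q5, q6, q7, q8} → {q2, q6, q7, q9}.
State q7 is in {q2, q6, q7, q9}.

Yes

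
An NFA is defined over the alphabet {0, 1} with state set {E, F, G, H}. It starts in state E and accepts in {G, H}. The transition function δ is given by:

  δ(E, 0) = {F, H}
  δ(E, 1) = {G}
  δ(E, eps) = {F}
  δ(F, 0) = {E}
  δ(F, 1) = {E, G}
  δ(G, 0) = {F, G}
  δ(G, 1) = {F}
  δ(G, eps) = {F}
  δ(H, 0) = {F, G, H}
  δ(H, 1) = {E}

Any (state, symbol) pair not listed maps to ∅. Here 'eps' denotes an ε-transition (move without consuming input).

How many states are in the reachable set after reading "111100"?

Start: ε-closure({E}) = {E, F}.
Read '1': E→{G}, F→{E, G}; union {E, G}; ε-closure = {E, F, G}.
Read '1': E→{G}, F→{E, G}, G→{F}; now {E, F, G}.
Read '1': E→{G}, F→{E, G}, G→{F}; now {E, F, G}.
Read '1': E→{G}, F→{E, G}, G→{F}; now {E, F, G}.
Read '0': E→{F, H}, F→{E}, G→{F, G}; now {E, F, G, H}.
Read '0': E→{F, H}, F→{E}, G→{F, G}, H→{F, G, H}; now {E, F, G, H}.
That set has 4 states.

4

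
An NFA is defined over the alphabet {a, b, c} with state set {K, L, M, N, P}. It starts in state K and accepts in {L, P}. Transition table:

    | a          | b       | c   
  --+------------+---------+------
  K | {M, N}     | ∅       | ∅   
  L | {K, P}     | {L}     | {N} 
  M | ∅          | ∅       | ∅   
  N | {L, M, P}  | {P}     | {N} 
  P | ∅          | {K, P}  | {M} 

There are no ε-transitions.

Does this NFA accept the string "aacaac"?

No

Start in {K}.
Read 'a': {K} → {M, N}.
Read 'a': {M, N} → {L, M, P}.
Read 'c': {L, M, P} → {M, N}.
Read 'a': {M, N} → {L, M, P}.
Read 'a': {L, M, P} → {K, P}.
Read 'c': {K, P} → {M}.
The final set {M} contains no accepting state.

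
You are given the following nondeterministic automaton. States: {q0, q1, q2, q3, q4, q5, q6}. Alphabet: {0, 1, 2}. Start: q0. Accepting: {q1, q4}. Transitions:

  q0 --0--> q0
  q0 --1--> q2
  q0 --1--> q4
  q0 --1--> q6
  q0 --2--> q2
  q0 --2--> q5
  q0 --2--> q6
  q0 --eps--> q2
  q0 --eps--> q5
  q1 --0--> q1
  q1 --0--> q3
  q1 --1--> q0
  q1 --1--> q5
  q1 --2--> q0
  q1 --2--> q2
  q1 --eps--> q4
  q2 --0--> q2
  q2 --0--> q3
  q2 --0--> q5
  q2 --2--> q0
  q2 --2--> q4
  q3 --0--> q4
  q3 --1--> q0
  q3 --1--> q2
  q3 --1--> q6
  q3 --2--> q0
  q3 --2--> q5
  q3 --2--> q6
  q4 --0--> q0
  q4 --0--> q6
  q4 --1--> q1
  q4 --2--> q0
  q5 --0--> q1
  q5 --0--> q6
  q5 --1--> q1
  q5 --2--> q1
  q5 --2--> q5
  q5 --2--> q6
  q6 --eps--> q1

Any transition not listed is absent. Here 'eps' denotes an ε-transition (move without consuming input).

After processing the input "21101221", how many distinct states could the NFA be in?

6

Start: ε-closure({q0}) = {q0, q2, q5}.
Read '2': q0→{q2, q5, q6}, q2→{q0, q4}, q5→{q1, q5, q6}; now {q0, q1, q2, q4, q5, q6}.
Read '1': q0→{q2, q4, q6}, q1→{q0, q5}, q2→∅, q4→{q1}, q5→{q1}, q6→∅; now {q0, q1, q2, q4, q5, q6}.
Read '1': q0→{q2, q4, q6}, q1→{q0, q5}, q2→∅, q4→{q1}, q5→{q1}, q6→∅; now {q0, q1, q2, q4, q5, q6}.
Read '0': q0→{q0}, q1→{q1, q3}, q2→{q2, q3, q5}, q4→{q0, q6}, q5→{q1, q6}, q6→∅; union {q0, q1, q2, q3, q5, q6}; ε-closure = {q0, q1, q2, q3, q4, q5, q6}.
Read '1': q0→{q2, q4, q6}, q1→{q0, q5}, q2→∅, q3→{q0, q2, q6}, q4→{q1}, q5→{q1}, q6→∅; now {q0, q1, q2, q4, q5, q6}.
Read '2': q0→{q2, q5, q6}, q1→{q0, q2}, q2→{q0, q4}, q4→{q0}, q5→{q1, q5, q6}, q6→∅; now {q0, q1, q2, q4, q5, q6}.
Read '2': q0→{q2, q5, q6}, q1→{q0, q2}, q2→{q0, q4}, q4→{q0}, q5→{q1, q5, q6}, q6→∅; now {q0, q1, q2, q4, q5, q6}.
Read '1': q0→{q2, q4, q6}, q1→{q0, q5}, q2→∅, q4→{q1}, q5→{q1}, q6→∅; now {q0, q1, q2, q4, q5, q6}.
That set has 6 states.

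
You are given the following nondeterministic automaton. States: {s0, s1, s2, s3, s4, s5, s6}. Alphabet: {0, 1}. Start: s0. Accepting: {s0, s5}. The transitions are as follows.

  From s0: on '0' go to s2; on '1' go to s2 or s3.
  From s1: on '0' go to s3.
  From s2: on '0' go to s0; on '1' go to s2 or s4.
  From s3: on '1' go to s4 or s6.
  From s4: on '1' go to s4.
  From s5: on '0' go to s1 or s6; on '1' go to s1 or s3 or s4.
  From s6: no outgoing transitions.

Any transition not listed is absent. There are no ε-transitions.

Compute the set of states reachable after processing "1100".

{s2}

Start in {s0}.
Read '1': s0→{s2, s3}; now {s2, s3}.
Read '1': s2→{s2, s4}, s3→{s4, s6}; now {s2, s4, s6}.
Read '0': s2→{s0}, s4→∅, s6→∅; now {s0}.
Read '0': s0→{s2}; now {s2}.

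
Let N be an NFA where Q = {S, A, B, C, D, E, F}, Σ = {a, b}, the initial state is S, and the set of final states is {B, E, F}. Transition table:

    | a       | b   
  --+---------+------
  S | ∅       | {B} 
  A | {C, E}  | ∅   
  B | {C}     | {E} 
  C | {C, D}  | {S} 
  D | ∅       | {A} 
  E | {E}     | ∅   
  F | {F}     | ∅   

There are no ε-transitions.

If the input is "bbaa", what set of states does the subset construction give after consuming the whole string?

{E}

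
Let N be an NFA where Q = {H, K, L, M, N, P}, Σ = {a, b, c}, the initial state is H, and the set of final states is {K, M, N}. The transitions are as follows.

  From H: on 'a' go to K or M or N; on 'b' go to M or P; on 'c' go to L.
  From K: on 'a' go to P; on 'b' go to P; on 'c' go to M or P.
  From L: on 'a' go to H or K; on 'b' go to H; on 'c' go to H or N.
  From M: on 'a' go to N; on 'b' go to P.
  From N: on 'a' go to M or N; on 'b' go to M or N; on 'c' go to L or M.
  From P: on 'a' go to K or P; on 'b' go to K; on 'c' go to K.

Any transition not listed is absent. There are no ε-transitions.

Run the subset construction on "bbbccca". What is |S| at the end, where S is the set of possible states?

Start in {H}.
Read 'b': {H} → {M, P}.
Read 'b': {M, P} → {K, P}.
Read 'b': {K, P} → {K, P}.
Read 'c': {K, P} → {K, M, P}.
Read 'c': {K, M, P} → {K, M, P}.
Read 'c': {K, M, P} → {K, M, P}.
Read 'a': {K, M, P} → {K, N, P}.
That set has 3 states.

3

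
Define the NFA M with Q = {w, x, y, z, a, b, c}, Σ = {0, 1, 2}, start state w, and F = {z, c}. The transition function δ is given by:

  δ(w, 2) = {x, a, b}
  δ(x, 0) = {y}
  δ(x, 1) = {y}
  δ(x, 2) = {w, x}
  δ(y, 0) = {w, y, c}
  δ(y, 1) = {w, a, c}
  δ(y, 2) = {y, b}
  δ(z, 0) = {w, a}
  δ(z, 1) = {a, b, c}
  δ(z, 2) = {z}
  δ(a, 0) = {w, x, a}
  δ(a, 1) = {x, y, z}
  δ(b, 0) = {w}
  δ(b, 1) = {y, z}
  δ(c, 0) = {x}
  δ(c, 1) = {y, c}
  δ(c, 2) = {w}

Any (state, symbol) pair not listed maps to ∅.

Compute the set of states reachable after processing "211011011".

{w, x, y, z, a, b, c}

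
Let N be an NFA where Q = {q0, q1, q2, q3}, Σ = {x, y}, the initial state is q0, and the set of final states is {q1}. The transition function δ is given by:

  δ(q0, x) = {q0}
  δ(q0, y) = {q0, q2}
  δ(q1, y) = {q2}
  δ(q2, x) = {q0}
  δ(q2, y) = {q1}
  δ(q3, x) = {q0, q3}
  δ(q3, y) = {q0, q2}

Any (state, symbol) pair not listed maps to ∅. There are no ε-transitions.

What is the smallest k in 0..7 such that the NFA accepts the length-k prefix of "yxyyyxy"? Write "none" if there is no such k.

Start in {q0}.
Read 'y': q0→{q0, q2}; now {q0, q2}.
Read 'x': q0→{q0}, q2→{q0}; now {q0}.
Read 'y': q0→{q0, q2}; now {q0, q2}.
Read 'y': q0→{q0, q2}, q2→{q1}; now {q0, q1, q2}.
None of the earlier sets intersect F, but {q0, q1, q2} does.

4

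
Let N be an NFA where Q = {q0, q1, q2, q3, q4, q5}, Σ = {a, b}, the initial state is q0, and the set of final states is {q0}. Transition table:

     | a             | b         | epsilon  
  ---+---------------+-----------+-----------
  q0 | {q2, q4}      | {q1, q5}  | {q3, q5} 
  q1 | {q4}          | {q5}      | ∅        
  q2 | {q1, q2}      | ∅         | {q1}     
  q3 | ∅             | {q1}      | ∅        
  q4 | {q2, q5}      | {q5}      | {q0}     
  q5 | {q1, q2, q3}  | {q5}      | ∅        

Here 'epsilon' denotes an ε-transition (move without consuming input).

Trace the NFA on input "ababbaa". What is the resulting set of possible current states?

Start: ε-closure({q0}) = {q0, q3, q5}.
Read 'a': q0→{q2, q4}, q3→∅, q5→{q1, q2, q3}; union {q1, q2, q3, q4}; ε-closure = {q0, q1, q2, q3, q4, q5}.
Read 'b': q0→{q1, q5}, q1→{q5}, q2→∅, q3→{q1}, q4→{q5}, q5→{q5}; now {q1, q5}.
Read 'a': q1→{q4}, q5→{q1, q2, q3}; union {q1, q2, q3, q4}; ε-closure = {q0, q1, q2, q3, q4, q5}.
Read 'b': q0→{q1, q5}, q1→{q5}, q2→∅, q3→{q1}, q4→{q5}, q5→{q5}; now {q1, q5}.
Read 'b': q1→{q5}, q5→{q5}; now {q5}.
Read 'a': q5→{q1, q2, q3}; now {q1, q2, q3}.
Read 'a': q1→{q4}, q2→{q1, q2}, q3→∅; union {q1, q2, q4}; ε-closure = {q0, q1, q2, q3, q4, q5}.

{q0, q1, q2, q3, q4, q5}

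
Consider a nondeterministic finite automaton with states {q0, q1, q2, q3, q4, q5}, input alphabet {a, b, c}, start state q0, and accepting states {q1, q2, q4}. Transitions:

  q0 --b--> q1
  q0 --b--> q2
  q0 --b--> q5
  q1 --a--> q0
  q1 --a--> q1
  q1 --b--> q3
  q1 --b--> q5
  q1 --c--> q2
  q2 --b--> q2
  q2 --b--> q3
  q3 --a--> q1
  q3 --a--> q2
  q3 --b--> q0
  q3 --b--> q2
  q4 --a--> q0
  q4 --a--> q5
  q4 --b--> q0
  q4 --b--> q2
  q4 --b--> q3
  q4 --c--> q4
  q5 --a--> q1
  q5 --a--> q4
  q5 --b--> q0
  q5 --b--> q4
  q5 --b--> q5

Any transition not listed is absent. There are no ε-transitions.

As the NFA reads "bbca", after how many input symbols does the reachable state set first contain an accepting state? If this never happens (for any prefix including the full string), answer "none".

Start in {q0}.
Read 'b': q0→{q1, q2, q5}; now {q1, q2, q5}.
None of the earlier sets intersect F, but {q1, q2, q5} does.

1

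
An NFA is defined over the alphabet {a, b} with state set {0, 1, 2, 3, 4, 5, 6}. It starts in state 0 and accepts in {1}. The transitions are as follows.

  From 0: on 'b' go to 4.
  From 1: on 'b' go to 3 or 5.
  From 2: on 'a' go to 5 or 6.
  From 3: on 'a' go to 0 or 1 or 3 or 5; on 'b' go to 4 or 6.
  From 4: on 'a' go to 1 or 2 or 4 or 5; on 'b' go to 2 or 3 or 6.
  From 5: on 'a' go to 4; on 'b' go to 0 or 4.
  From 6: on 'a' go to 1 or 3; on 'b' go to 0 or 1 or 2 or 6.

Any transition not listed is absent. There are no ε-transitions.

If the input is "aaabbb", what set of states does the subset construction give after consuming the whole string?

∅

Start in {0}.
Read 'a': {0} → ∅.
The set is empty and remains empty for the remaining 5 symbols.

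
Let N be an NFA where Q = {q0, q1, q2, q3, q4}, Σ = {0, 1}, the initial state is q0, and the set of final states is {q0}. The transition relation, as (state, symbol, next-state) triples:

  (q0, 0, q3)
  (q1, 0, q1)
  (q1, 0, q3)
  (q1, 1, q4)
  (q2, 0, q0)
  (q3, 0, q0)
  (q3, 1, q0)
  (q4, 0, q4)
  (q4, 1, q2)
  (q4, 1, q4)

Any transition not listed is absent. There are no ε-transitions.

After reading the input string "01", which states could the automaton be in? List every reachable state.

{q0}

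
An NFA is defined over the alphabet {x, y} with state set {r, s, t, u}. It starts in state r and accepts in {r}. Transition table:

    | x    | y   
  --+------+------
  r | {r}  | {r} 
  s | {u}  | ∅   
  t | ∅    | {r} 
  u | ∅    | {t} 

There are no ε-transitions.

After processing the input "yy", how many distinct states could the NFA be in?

1

Start in {r}.
Read 'y': {r} → {r}.
Read 'y': {r} → {r}.
That set has 1 state.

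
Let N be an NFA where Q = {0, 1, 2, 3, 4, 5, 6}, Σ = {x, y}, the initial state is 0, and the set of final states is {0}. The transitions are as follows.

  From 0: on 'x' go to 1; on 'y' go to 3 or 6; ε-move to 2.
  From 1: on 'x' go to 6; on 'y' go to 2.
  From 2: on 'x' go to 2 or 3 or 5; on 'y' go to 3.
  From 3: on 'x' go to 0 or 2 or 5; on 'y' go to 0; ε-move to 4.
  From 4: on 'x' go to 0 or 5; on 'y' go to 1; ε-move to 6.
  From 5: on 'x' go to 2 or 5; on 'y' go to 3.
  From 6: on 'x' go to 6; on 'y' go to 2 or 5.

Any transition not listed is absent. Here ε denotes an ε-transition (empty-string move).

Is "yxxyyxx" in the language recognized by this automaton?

Start: ε-closure({0}) = {0, 2}.
Read 'y': {0, 2} → {3, 4, 6}.
Read 'x': {3, 4, 6} → {0, 2, 5, 6}.
Read 'x': {0, 2, 5, 6} → {1, 2, 3, 4, 5, 6}.
Read 'y': {1, 2, 3, 4, 5, 6} → {0, 1, 2, 3, 4, 5, 6}.
Read 'y': {0, 1, 2, 3, 4, 5, 6} → {0, 1, 2, 3, 4, 5, 6}.
Read 'x': {0, 1, 2, 3, 4, 5, 6} → {0, 1, 2, 3, 4, 5, 6}.
Read 'x': {0, 1, 2, 3, 4, 5, 6} → {0, 1, 2, 3, 4, 5, 6}.
The final set {0, 1, 2, 3, 4, 5, 6} contains the accepting state 0.

Yes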